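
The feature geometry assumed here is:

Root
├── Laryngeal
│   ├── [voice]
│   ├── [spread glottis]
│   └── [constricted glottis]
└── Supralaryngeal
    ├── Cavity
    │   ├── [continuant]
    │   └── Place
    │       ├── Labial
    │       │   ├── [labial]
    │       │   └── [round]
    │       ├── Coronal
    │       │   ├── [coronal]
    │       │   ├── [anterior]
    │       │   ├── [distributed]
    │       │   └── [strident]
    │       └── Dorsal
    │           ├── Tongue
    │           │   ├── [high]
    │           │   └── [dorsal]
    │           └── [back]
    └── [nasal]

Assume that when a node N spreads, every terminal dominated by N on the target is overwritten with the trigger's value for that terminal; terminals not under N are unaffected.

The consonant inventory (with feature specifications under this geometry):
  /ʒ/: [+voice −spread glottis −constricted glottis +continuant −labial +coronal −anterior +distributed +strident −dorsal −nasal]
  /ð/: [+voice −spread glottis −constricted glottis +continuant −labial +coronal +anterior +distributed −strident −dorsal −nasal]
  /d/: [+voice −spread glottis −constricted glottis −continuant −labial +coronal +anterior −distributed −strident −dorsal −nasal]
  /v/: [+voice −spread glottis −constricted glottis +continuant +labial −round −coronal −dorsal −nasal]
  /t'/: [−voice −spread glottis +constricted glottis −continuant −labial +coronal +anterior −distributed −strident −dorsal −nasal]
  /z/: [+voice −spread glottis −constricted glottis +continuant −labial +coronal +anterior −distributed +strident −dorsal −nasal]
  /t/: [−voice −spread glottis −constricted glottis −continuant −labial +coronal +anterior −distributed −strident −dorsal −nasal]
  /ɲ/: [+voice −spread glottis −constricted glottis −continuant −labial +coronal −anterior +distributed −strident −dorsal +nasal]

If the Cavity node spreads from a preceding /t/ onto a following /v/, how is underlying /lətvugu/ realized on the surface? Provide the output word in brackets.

[lətdugu]

Terminals under Cavity in this geometry: [continuant], [labial], [round], [coronal], [anterior], [distributed], [strident], [high], [dorsal], [back].
The target acquires /t/'s values for everything under Cavity — [−continuant], [−labial], [+coronal], [+anterior], [−distributed], [−strident], [−dorsal] — while keeping its own [voice], [spread glottis], [constricted glottis], ….
Among the inventory, only /d/ has exactly this specification, giving the surface form [lətdugu].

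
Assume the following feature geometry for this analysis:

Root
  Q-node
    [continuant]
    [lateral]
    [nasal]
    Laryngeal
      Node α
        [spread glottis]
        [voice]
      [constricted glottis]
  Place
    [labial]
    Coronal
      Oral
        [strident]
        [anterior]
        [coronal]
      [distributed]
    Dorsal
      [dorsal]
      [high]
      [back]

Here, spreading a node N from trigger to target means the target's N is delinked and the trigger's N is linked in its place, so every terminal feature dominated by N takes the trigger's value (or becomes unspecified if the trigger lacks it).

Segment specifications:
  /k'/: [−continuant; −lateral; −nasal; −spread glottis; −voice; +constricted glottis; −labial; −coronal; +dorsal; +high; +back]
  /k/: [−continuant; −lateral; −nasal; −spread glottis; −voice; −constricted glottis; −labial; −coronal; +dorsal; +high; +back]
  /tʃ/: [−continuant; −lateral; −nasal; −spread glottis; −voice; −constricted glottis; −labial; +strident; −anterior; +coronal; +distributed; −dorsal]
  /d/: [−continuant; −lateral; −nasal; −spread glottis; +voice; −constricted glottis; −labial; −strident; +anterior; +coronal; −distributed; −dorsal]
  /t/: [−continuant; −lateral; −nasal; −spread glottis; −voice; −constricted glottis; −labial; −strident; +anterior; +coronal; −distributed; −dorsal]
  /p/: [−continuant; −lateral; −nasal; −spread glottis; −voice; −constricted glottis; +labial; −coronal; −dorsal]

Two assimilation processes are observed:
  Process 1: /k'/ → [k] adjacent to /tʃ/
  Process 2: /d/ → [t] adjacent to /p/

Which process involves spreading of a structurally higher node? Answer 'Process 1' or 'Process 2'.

Process 1

Process 1 alters [constricted glottis]; the lowest dominating node is [constricted glottis] (depth 3 from Root).
In Process 2, [voice] changes, so the minimal spreading node is [voice] at depth 4.
[constricted glottis] is closer to Root than [voice], so Process 1 spreads the higher node.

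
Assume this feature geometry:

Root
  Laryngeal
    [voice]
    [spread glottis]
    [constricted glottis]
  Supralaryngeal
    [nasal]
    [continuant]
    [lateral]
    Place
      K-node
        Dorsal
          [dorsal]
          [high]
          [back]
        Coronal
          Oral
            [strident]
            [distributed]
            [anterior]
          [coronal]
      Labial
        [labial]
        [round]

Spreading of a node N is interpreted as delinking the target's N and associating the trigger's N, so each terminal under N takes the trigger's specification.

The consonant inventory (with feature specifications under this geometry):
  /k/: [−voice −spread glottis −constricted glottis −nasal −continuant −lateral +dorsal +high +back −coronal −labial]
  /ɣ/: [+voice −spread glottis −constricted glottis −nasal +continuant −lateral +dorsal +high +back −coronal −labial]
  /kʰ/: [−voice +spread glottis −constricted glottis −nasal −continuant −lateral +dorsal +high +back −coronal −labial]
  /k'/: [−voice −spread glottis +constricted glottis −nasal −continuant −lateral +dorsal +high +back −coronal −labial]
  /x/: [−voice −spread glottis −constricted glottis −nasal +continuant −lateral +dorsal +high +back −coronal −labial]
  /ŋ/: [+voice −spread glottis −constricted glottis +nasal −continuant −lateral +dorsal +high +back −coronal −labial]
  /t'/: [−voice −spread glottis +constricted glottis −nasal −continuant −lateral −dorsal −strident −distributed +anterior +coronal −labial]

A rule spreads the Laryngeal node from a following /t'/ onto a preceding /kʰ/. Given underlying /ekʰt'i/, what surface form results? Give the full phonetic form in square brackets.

[ek't'i]

The Laryngeal node dominates the terminals [voice], [spread glottis], [constricted glottis].
After delinking /kʰ/'s Laryngeal and linking /t'/'s, the affected terminals become [−voice], [−spread glottis], [+constricted glottis]; [nasal], [continuant], [lateral], … (outside Laryngeal) are retained from /kʰ/.
This feature bundle is that of [k'], so /ekʰt'i/ surfaces as [ek't'i].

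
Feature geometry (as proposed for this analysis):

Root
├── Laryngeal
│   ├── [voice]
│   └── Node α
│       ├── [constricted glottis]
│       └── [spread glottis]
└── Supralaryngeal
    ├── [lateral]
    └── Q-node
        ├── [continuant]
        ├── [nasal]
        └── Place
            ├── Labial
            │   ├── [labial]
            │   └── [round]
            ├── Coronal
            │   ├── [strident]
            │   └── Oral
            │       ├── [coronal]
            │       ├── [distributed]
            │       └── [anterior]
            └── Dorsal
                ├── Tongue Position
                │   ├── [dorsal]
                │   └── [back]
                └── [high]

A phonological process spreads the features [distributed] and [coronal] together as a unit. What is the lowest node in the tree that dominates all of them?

Oral

[distributed]: Root / Supralaryngeal / Q-node / Place / Coronal / Oral / [distributed].
[coronal]: Root / Supralaryngeal / Q-node / Place / Coronal / Oral / [coronal].
The lowest node appearing on every path is Oral; each proper daughter of Oral fails to dominate at least one of the listed features.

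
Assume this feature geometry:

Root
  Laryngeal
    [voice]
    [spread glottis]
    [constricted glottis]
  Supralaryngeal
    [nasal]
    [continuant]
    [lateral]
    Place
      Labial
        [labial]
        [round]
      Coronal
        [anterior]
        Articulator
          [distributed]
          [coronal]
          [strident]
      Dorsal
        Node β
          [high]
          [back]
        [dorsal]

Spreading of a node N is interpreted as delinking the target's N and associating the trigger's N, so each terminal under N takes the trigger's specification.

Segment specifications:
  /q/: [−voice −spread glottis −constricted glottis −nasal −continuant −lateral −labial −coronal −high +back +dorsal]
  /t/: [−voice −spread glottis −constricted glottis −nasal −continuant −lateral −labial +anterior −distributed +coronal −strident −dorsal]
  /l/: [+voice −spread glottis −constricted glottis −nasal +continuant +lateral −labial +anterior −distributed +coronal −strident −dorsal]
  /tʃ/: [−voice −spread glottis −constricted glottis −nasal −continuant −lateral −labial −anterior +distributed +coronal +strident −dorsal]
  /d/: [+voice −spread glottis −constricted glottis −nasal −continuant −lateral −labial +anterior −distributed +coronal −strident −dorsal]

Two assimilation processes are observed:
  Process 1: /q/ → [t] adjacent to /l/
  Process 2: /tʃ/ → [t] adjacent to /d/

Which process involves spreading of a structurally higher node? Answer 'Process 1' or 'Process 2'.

Process 1

Process 1 alters [coronal], [anterior], [distributed], [strident], [dorsal], [high], [back]; the lowest common ancestor is Place (depth 2 from Root).
In Process 2, [anterior], [distributed], [strident] change, so the minimal spreading node is Coronal at depth 3.
Place is closer to Root than Coronal, so Process 1 spreads the higher node.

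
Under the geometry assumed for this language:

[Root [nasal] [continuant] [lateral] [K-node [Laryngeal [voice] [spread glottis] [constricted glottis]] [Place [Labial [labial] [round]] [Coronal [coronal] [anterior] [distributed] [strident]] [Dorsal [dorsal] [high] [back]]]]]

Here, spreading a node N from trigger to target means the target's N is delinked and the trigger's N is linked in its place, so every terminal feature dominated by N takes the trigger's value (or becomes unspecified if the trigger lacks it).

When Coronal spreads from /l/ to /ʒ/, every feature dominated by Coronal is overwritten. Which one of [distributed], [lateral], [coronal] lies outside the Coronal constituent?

[lateral]

The terminals dominated by Coronal are [coronal], [anterior], [distributed], [strident].
[coronal], [distributed] all lie under Coronal, so they are overwritten when Coronal spreads.
[lateral] is not within the Coronal subtree (it hangs from Root), so /ʒ/'s [lateral] value survives.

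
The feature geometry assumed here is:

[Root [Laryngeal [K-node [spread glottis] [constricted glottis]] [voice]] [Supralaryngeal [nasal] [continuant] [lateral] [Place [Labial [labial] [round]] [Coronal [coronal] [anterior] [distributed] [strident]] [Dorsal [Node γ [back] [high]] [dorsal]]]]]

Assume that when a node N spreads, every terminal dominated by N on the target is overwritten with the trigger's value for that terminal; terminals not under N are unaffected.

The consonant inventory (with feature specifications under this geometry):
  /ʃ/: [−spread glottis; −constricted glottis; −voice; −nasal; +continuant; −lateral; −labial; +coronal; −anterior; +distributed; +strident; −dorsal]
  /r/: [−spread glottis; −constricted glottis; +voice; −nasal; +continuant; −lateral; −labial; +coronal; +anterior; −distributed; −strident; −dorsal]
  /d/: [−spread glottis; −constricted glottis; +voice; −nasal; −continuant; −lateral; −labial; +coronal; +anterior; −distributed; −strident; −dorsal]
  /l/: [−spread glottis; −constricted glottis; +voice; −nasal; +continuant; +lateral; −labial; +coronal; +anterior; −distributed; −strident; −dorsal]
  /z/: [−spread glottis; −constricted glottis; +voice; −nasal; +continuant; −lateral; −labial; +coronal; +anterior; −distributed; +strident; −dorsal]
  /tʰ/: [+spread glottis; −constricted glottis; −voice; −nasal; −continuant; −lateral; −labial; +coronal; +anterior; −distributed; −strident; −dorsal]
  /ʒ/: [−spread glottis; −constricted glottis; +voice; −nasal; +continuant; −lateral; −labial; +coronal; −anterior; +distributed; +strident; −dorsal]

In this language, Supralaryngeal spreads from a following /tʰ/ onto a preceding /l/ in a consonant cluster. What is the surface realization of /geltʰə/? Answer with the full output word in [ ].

Terminals under Supralaryngeal in this geometry: [nasal], [continuant], [lateral], [labial], [round], [coronal], [anterior], [distributed], [strident], [back], [high], [dorsal].
The target acquires /tʰ/'s values for everything under Supralaryngeal — [−nasal], [−continuant], [−lateral], [−labial], [+coronal], [+anterior], [−distributed], [−strident], [−dorsal] — while keeping its own [spread glottis], [constricted glottis], [voice].
This feature bundle is that of [d], so /geltʰə/ surfaces as [gedtʰə].

[gedtʰə]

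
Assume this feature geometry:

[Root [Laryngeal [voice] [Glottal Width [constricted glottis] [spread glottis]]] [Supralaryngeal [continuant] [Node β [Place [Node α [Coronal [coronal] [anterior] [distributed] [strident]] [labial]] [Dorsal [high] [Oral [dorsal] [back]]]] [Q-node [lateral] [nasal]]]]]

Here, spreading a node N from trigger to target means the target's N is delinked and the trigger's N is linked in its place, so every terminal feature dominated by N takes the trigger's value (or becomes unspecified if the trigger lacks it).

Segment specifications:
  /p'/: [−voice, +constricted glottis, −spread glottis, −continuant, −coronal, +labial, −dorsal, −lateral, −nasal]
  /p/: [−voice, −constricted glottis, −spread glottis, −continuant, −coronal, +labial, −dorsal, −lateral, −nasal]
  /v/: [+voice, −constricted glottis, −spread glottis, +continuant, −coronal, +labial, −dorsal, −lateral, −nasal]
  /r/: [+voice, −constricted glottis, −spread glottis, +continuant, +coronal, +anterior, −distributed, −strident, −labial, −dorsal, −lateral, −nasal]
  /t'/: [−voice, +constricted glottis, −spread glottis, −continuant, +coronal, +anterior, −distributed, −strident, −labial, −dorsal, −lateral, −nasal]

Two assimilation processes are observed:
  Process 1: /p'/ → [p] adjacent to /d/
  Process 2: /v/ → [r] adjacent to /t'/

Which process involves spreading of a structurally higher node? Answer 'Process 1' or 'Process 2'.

Process 1 alters [constricted glottis]; the lowest dominating node is [constricted glottis] (depth 3 from Root).
In Process 2, [labial], [coronal], [anterior], [distributed], [strident] change, so the minimal spreading node is Node α at depth 4.
[constricted glottis] is closer to Root than Node α, so Process 1 spreads the higher node.

Process 1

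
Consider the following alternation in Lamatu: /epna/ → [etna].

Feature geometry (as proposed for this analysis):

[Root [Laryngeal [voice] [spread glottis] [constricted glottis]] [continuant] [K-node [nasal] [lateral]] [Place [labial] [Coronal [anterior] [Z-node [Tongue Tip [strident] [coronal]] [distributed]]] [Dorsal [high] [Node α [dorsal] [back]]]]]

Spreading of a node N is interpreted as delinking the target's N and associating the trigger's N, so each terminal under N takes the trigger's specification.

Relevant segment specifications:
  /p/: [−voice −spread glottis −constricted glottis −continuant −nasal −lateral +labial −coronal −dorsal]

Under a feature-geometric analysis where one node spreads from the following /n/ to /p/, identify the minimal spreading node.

Comparing /p/ with its surface form [t], the features that change are [labial], [coronal], [anterior], [distributed], [strident].
In this geometry the lowest node dominating all of them is Place: every daughter of Place dominates only a proper subset, so no lower node suffices.
If Place spreads, every terminal under it takes /n/'s value, producing [t] as observed.
[nasal], [voice] — on which /n/ differs from /p/ — are unchanged, so Root cannot have spread; the constituent is no larger than Place.

Place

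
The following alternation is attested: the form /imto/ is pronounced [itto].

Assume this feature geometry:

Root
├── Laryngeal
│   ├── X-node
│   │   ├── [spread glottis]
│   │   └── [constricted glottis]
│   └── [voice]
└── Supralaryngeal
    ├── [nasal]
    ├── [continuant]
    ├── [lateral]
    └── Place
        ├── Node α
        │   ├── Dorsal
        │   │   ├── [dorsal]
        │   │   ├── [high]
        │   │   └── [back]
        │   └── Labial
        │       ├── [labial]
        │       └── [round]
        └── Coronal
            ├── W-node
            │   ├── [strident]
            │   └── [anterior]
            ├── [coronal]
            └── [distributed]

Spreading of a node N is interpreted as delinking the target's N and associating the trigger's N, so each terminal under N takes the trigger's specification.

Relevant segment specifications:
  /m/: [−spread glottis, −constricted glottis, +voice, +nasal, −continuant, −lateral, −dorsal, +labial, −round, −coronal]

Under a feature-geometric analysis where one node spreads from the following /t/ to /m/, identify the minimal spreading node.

Root

Feature comparison: [voice], [nasal], [labial], [round], [coronal], [anterior], [distributed], [strident] differ between /m/ and [t]; the remaining terminals match.
Tracing each changed feature up the tree, the paths first meet at Root; any lower node misses at least one of them.
Delinking /m/'s Root and associating /t/'s Root gives precisely the feature bundle of [t].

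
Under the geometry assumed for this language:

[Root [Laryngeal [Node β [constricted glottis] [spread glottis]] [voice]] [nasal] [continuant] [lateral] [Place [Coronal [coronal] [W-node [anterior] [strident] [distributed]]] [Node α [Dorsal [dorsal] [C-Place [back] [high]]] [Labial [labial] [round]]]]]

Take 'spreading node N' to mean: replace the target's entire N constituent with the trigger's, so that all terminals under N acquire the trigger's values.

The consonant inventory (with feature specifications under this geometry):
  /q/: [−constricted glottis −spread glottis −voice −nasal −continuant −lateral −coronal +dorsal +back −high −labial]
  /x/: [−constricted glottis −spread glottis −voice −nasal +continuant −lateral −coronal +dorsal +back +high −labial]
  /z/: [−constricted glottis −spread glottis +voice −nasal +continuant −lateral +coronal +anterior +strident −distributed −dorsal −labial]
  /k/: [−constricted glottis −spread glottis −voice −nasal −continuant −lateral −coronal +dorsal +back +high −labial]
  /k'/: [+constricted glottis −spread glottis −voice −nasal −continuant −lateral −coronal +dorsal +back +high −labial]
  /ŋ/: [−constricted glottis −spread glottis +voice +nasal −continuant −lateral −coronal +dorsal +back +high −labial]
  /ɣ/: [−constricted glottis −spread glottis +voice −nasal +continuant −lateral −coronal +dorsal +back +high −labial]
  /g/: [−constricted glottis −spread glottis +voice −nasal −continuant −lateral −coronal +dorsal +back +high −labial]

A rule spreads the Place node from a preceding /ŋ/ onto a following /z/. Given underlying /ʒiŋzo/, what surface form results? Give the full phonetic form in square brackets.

[ʒiŋɣo]

Place immediately or transitively dominates [coronal], [anterior], [strident], [distributed], [dorsal], [back], [high], [labial], [round].
After delinking /z/'s Place and linking /ŋ/'s, the affected terminals become [−coronal], [+dorsal], [+back], [+high], [−labial]; [constricted glottis], [spread glottis], [voice], … (outside Place) are retained from /z/.
The resulting bundle matches /ɣ/ in the inventory; substituting it for /z/ gives [ʒiŋɣo].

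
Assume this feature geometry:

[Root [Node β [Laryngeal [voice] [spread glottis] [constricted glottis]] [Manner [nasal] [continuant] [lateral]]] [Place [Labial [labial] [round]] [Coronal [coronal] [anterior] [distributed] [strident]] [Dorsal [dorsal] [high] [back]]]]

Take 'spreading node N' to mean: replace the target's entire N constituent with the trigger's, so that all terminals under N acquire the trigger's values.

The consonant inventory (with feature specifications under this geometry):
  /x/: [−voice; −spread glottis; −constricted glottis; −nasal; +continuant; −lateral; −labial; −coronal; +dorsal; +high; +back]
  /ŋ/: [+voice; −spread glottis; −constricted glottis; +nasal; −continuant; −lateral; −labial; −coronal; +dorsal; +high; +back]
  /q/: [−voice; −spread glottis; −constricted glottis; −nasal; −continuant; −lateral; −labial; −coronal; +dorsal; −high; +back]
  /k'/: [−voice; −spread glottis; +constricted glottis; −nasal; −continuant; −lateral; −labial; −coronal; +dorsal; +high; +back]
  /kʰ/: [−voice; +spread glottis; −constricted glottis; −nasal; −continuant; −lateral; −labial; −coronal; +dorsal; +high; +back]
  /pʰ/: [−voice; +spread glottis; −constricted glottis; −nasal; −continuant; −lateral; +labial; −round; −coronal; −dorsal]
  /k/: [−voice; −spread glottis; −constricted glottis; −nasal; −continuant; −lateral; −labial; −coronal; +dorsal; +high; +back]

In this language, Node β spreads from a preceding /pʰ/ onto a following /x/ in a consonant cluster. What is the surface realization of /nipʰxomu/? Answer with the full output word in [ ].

Node β immediately or transitively dominates [voice], [spread glottis], [constricted glottis], [nasal], [continuant], [lateral].
The target acquires /pʰ/'s values for everything under Node β — [−voice], [+spread glottis], [−constricted glottis], [−nasal], [−continuant], [−lateral] — while keeping its own [labial], [coronal], [dorsal], ….
The resulting bundle matches /kʰ/ in the inventory; substituting it for /x/ gives [nipʰkʰomu].

[nipʰkʰomu]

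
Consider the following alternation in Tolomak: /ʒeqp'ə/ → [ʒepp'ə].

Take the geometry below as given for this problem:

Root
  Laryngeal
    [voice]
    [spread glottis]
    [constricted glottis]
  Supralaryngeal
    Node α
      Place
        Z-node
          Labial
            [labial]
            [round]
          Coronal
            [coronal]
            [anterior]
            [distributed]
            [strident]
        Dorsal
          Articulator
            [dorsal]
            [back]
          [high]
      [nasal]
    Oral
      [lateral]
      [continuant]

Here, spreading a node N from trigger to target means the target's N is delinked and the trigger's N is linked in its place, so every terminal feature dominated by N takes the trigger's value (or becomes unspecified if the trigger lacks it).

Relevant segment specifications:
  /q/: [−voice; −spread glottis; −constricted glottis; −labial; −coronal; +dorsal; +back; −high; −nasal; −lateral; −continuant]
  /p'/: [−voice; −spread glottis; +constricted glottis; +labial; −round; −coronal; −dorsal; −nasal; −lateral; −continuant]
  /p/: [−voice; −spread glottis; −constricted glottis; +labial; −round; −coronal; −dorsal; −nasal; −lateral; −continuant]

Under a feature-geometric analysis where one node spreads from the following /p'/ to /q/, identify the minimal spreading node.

Comparing /q/ with its surface form [p], the features that change are [labial], [round], [dorsal], [high], [back].
Tracing each changed feature up the tree, the paths first meet at Place; any lower node misses at least one of them.
If Place spreads, every terminal under it takes /p'/'s value, producing [p] as observed.
[constricted glottis], a feature on which the two segments disagree outside Place, is unchanged — nothing dominating it spread, and Place is the minimal sufficient constituent.

Place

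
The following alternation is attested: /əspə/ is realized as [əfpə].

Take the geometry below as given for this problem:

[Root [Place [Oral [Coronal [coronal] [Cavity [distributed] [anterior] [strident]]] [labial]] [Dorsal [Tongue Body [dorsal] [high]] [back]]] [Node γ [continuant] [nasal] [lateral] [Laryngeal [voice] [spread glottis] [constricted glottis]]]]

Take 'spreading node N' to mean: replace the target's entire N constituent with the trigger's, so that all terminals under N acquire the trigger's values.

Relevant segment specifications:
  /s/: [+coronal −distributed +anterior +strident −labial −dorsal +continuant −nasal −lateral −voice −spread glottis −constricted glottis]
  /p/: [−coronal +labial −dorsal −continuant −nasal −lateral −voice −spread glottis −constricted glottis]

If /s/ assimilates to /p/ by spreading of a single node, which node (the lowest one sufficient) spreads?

Oral

Comparing /s/ with its surface form [f], the features that change are [labial], [coronal], [anterior], [distributed], [strident].
Tracing each changed feature up the tree, the paths first meet at Oral; any lower node misses at least one of them.
Spreading Oral from /p/ overwrites each of those terminals with /p/'s values, yielding exactly [f].
[continuant] stays as in /s/ although /p/ differs there, so no node dominating it spread; among the remaining candidates Oral is the lowest that derives the output.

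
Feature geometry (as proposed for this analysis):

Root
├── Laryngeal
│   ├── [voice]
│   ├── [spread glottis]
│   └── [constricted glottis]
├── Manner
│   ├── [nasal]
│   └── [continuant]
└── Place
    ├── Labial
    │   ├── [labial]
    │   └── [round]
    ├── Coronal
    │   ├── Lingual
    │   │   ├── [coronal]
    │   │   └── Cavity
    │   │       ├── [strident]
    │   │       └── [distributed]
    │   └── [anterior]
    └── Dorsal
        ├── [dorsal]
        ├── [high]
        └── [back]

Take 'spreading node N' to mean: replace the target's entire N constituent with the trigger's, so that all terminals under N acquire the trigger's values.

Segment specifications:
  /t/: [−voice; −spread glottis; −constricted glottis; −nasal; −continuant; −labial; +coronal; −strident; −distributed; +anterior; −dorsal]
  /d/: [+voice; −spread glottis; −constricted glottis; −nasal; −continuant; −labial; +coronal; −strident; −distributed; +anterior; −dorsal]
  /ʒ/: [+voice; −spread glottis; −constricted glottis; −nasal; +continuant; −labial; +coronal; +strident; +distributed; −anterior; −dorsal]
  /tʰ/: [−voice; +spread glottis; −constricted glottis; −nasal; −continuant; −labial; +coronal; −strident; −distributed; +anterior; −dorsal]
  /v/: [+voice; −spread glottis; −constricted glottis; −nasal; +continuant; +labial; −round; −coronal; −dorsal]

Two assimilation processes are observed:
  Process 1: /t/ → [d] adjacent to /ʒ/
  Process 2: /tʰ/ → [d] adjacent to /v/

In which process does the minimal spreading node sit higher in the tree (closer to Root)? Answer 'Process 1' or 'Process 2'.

Process 2

Process 1 alters [voice]; the lowest dominating node is [voice] (depth 2 from Root).
In Process 2, [voice], [spread glottis] change, so the minimal spreading node is Laryngeal at depth 1.
Laryngeal is closer to Root than [voice], so Process 2 spreads the higher node.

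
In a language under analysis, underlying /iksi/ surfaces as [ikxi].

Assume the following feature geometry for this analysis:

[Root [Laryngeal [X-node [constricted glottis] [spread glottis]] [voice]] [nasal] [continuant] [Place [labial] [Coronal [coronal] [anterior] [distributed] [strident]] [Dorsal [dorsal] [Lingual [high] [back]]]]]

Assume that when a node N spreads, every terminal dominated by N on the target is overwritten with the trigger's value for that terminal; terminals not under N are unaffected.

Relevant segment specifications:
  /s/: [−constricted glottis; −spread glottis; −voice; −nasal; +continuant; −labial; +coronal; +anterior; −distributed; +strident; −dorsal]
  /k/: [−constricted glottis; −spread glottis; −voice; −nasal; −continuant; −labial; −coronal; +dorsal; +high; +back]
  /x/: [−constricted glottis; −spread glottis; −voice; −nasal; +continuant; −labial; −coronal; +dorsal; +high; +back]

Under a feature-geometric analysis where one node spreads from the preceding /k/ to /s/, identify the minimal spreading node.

Place

/s/ and [x] differ in [coronal], [anterior], [distributed], [strident], [dorsal], [high], [back]; every other specified feature is identical.
These terminals are all dominated by Place, and no proper subconstituent of Place covers them all; Place is their lowest common ancestor.
Spreading Place from /k/ overwrites each of those terminals with /k/'s values, yielding exactly [x].
Had Root spread, [continuant] would have taken /k/'s value; it stays as in /s/, confirming the spreading constituent is exactly Place.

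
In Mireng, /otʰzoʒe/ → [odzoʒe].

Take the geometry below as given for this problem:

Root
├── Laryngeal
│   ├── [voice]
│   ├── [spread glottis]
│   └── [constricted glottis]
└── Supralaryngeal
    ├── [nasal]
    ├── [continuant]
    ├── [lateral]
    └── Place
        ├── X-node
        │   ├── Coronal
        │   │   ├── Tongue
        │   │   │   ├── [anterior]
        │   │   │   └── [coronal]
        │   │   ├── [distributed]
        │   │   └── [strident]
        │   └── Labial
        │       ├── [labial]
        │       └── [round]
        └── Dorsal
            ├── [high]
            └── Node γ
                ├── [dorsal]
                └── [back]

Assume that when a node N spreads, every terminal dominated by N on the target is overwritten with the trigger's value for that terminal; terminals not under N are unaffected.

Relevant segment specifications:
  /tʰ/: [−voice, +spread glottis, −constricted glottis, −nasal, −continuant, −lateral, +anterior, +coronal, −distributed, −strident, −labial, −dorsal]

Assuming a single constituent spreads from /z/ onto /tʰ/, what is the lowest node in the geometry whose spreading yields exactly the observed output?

The alternation /tʰ/ → [d] changes [voice], [spread glottis] and nothing else.
The smallest constituent containing every changed terminal is Laryngeal — each of its daughters lacks at least one of the affected features.
Spreading Laryngeal from /z/ overwrites each of those terminals with /z/'s values, yielding exactly [d].
[strident], [continuant] — on which /z/ differs from /tʰ/ — are unchanged, so Root cannot have spread; the constituent is no larger than Laryngeal.

Laryngeal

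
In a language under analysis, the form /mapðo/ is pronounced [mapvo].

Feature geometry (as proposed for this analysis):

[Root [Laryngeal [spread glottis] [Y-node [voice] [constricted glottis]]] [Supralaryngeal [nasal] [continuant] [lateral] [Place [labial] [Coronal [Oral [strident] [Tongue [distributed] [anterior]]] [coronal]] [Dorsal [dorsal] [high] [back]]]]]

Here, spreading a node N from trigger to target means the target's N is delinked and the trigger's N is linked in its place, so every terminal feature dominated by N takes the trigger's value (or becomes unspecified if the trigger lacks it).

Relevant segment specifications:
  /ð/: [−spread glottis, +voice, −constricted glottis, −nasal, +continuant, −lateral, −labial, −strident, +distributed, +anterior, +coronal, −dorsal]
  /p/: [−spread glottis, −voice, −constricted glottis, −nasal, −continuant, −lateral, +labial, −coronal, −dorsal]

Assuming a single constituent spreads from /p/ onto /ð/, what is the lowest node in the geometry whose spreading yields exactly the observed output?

Feature comparison: [labial], [coronal], [anterior], [distributed], [strident] differ between /ð/ and [v]; the remaining terminals match.
In this geometry the lowest node dominating all of them is Place: every daughter of Place dominates only a proper subset, so no lower node suffices.
If Place spreads, every terminal under it takes /p/'s value, producing [v] as observed.
Had Supralaryngeal or a higher node spread, [continuant] would have taken /p/'s value; it stays as in /ð/, confirming the spreading constituent is exactly Place.

Place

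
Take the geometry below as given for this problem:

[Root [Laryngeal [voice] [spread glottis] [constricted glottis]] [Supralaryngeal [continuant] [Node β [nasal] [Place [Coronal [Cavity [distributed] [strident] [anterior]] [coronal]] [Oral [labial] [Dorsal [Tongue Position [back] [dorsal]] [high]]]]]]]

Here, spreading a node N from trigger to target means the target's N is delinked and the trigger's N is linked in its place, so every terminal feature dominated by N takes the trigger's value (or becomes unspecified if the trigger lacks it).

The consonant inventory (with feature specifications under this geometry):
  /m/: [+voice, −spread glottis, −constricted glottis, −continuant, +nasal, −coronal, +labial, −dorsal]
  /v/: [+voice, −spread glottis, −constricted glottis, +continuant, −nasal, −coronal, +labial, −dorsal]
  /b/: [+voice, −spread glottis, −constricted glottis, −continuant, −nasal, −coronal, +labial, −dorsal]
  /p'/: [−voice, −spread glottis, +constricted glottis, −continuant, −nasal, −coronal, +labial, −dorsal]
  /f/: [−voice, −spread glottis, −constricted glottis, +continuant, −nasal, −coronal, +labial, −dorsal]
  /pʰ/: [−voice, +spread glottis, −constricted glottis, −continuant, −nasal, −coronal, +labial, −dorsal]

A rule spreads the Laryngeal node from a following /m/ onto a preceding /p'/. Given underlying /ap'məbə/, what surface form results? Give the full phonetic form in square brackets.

[abməbə]

The Laryngeal node dominates the terminals [voice], [spread glottis], [constricted glottis].
Spreading Laryngeal from /m/ onto /p'/ replaces those values with /m/'s: [+voice], [−spread glottis], [−constricted glottis]. Features outside Laryngeal ([continuant], [nasal], [coronal], …) stay as in /p'/.
This feature bundle is that of [b], so /ap'məbə/ surfaces as [abməbə].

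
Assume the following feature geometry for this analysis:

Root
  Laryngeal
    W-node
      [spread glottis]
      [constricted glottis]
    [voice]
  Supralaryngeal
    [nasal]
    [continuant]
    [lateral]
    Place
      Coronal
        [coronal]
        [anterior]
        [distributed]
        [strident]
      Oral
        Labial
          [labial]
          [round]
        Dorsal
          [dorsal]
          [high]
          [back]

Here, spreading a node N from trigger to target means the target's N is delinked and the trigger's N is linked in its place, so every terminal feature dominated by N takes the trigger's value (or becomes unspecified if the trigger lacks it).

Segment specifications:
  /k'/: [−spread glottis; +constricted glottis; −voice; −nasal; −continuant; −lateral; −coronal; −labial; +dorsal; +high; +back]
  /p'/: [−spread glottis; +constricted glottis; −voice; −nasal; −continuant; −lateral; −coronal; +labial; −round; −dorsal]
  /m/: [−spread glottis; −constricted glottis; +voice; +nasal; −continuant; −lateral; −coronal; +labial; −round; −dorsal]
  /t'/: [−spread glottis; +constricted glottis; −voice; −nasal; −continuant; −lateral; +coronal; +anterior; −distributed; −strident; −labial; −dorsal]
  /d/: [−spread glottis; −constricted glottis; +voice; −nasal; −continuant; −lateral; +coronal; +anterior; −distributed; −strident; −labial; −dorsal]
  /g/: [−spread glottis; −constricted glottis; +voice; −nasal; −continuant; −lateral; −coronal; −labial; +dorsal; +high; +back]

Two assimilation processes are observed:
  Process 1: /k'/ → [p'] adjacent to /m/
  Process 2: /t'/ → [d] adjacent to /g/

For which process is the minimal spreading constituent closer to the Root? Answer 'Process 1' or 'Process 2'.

Process 2

Process 1 alters [labial], [round], [dorsal], [high], [back]; the lowest common ancestor is Oral (depth 3 from Root).
Process 2 alters [voice], [constricted glottis]; the lowest common ancestor is Laryngeal (depth 1 from Root).
Laryngeal is closer to Root than Oral, so Process 2 spreads the higher node.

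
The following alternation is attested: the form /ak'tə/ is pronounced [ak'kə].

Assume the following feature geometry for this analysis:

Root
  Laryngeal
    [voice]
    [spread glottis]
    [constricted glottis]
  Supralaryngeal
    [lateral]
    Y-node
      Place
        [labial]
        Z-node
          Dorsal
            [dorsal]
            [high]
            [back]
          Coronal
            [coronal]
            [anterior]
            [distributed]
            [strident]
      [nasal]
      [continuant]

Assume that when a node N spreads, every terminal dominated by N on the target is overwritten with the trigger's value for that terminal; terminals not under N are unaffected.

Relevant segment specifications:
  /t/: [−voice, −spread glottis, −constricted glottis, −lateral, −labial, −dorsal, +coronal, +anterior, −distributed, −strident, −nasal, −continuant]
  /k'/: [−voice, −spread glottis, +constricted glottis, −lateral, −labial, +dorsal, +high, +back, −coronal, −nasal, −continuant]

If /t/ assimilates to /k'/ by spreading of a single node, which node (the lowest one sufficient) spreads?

/t/ and [k] differ in [coronal], [anterior], [distributed], [strident], [dorsal], [high], [back]; every other specified feature is identical.
Tracing each changed feature up the tree, the paths first meet at Z-node; any lower node misses at least one of them.
If Z-node spreads, every terminal under it takes /k'/'s value, producing [k] as observed.
[constricted glottis] stays as in /t/ although /k'/ differs there, so no node dominating it spread; among the remaining candidates Z-node is the lowest that derives the output.

Z-node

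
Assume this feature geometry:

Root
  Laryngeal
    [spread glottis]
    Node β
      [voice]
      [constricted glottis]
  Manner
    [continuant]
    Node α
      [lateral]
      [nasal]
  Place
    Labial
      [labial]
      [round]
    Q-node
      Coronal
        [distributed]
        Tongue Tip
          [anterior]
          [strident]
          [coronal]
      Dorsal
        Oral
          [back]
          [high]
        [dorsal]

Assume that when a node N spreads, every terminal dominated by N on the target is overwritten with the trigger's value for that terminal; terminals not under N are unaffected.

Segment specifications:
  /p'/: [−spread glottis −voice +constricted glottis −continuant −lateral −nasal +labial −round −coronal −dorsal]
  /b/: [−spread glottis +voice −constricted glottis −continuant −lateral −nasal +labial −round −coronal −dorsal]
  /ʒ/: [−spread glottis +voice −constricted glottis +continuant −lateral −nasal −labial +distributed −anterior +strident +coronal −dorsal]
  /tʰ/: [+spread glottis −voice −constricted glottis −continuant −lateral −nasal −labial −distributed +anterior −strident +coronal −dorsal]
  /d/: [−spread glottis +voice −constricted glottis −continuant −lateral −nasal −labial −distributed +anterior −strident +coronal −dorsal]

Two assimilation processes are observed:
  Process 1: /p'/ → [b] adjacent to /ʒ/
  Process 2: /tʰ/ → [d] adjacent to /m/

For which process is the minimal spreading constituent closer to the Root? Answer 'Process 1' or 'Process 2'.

Process 2

In Process 1, [voice], [constricted glottis] change, so the minimal spreading node is Node β at depth 2.
Process 2: the features that change are [voice], [spread glottis]; the minimal node is Laryngeal (depth 1).
Laryngeal (depth 1) sits above Node β (depth 2), making Process 2 the one with the higher spreading node.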